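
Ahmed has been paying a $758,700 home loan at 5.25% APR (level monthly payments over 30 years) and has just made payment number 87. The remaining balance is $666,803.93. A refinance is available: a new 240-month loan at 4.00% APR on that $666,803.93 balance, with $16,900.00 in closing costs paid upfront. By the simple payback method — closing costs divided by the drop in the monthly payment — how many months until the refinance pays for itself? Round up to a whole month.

Current payment = 758,700 × 5.25%/12 / (1 − (1+0.0043750)^−360) = $4,189.57.
Refinanced payment = 666,803.93 × 0.0033333 / (1 − (1+0.0033333)^−240) = $4,040.70.
Monthly savings = $4,189.57 − $4,040.70 = $148.87.
Break-even = $16,900.00 / $148.87 = 113.52 → 114 months.

114 months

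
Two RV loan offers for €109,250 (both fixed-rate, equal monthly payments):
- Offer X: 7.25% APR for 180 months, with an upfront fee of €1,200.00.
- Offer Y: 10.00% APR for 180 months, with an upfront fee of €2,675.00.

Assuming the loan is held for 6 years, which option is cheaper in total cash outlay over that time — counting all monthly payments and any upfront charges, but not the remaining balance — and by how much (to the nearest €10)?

Offer X: monthly rate = 7.25%/12 = 0.0060417; payment = 109,250 × 0.0060417 / (1 − (1+0.0060417)^−180) = €997.30.
Offer Y: at 10.00% the monthly rate is 0.0083333, so the payment is 109,250 × 0.0083333 / (1 − 1.0083333^−180) = €1,174.01.
Over 72 months: Offer X costs 72 × €997.30 + €1,200.00 = €73,005.60; Offer Y costs 72 × €1,174.01 + €2,675.00 = €87,203.72.
Offer X is cheaper by €87,203.72 − €73,005.60 = €14,198.12.

Offer X by €14,200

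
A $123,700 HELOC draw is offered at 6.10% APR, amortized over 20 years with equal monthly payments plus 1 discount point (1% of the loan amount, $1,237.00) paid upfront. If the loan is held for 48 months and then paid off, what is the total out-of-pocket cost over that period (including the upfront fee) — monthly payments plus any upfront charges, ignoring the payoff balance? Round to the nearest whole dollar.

$44,119

Monthly rate = 6.1%/12 = 0.0050833; payment = 123,700 × 0.0050833 / (1 − (1+0.0050833)^−240) = $893.38.
Total outlay = 48 × $893.38 + $1,237.00 = $44,119.24.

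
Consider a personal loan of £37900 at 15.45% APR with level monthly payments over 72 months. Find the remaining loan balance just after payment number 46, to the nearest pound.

With monthly rate i = 15.45%/12 = 0.0128750, the balance after k of n payments is P · [(1+i)^n − (1+i)^k] / [(1+i)^n − 1].
(1+0.0128750)^72 = 2.51200985 and (1+0.0128750)^46 = 1.80123007, so the balance is 37,900 × (2.51200985 − 1.80123007) / (2.51200985 − 1) = £17,816.39.

£17,816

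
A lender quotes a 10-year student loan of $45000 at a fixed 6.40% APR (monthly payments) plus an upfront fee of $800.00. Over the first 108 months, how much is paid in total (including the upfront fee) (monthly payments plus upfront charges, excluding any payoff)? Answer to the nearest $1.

$55,737

Monthly rate = 6.4%/12 = 0.0053333; payment = 45,000 × 0.0053333 / (1 − (1+0.0053333)^−120) = $508.68.
Total outlay = 108 × $508.68 + $800.00 = $55,737.44.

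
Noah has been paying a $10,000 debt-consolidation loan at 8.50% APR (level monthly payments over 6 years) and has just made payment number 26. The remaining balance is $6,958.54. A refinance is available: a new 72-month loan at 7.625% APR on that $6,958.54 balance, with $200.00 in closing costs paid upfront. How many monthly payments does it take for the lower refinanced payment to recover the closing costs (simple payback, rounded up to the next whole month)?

Current payment = 10,000 × 8.5%/12 / (1 − (1+0.0070833)^−72) = $177.78.
Refinanced payment = 6,958.54 × 0.0063542 / (1 − (1+0.0063542)^−72) = $120.74.
Monthly savings = $177.78 − $120.74 = $57.04.
Break-even = $200.00 / $57.04 = 3.51 → 4 months.

4 months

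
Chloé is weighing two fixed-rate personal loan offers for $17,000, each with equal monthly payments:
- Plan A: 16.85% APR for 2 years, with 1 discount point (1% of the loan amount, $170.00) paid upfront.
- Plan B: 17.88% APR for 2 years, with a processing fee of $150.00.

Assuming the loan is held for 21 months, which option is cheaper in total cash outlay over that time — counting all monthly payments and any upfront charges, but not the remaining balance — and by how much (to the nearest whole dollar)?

Plan A: at 16.85% the monthly rate is 0.0140417, so the payment is 17,000 × 0.0140417 / (1 − 1.0140417^−24) = $839.29.
Plan B: monthly rate = 17.88%/12 = 0.0149000; payment = 17,000 × 0.0149000 / (1 − (1+0.0149000)^−24) = $847.72.
Over 21 months: Plan A costs 21 × $839.29 + $170.00 = $17,795.09; Plan B costs 21 × $847.72 + $150.00 = $17,952.12.
Plan A is cheaper by $17,952.12 − $17,795.09 = $157.03.

Plan A by $157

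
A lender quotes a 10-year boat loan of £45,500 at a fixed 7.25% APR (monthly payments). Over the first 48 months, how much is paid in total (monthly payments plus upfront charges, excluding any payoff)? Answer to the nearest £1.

£25,640

At 7.25% the monthly rate is 0.0060417, so the payment is 45,500 × 0.0060417 / (1 − 1.0060417^−120) = £534.17.
Total outlay = 48 × £534.17 = £25,640.16.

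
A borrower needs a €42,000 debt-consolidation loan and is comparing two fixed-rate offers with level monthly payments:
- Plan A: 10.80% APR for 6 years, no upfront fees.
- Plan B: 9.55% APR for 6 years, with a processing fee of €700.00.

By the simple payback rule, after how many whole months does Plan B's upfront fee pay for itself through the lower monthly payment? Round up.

Plan A: at 10.80% the monthly rate is 0.0090000, so the payment is 42,000 × 0.0090000 / (1 − 1.0090000^−72) = €795.14.
Plan B: monthly rate = 9.55%/12 = 0.0079583; payment = 42,000 × 0.0079583 / (1 − (1+0.0079583)^−72) = €768.59.
Monthly savings = €795.14 − €768.59 = €26.55.
Break-even = €700.00 / €26.55 = 26.37 → 27 months.

27 months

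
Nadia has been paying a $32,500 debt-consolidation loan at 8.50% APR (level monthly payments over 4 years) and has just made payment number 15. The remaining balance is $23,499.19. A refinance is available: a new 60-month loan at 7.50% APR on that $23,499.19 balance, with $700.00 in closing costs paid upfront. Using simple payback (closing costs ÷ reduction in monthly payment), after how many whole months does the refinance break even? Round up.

Current payment = 32,500 × 8.5%/12 / (1 − (1+0.0070833)^−48) = $801.07.
Refinanced payment = 23,499.19 × 0.0062500 / (1 − (1+0.0062500)^−60) = $470.88.
Monthly savings = $801.07 − $470.88 = $330.19.
Break-even = $700.00 / $330.19 = 2.12 → 3 months.

3 months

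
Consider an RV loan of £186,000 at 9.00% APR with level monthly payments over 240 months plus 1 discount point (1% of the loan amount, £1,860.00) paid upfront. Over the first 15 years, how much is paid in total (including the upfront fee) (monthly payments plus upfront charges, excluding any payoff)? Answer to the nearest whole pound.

At 9.00% the monthly rate is 0.0075000, so the payment is 186,000 × 0.0075000 / (1 − 1.0075000^−240) = £1,673.49.
Total outlay = 180 × £1,673.49 + £1,860.00 = £303,088.20.

£303,088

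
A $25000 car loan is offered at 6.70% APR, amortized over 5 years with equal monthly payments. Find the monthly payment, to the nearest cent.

$491.50

At 6.70% the monthly rate is 0.0055833, so the payment is 25,000 × 0.0055833 / (1 − 1.0055833^−60) = $491.50.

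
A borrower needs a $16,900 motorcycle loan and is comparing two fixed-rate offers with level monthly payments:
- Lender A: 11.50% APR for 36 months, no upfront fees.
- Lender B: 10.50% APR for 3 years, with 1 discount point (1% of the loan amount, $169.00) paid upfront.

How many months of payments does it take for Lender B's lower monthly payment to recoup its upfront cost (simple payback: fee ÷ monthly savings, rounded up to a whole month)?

Lender A: monthly rate = 11.5%/12 = 0.0095833; payment = 16,900 × 0.0095833 / (1 − (1+0.0095833)^−36) = $557.29.
Lender B: monthly rate = 10.5%/12 = 0.0087500; payment = 16,900 × 0.0087500 / (1 − (1+0.0087500)^−36) = $549.29.
Monthly savings = $557.29 − $549.29 = $8.00.
Break-even = $169.00 / $8.00 = 21.12 → 22 months.

22 months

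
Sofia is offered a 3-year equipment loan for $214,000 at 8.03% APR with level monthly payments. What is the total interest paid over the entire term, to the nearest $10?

$27,520

Monthly rate = 8.03%/12 = 0.0066917; payment = 214,000 × 0.0066917 / (1 − (1+0.0066917)^−36) = $6,708.94.
Total paid = 36 × $6,708.94 = $241,521.84; interest = $241,521.84 − $214,000 = $27,521.84.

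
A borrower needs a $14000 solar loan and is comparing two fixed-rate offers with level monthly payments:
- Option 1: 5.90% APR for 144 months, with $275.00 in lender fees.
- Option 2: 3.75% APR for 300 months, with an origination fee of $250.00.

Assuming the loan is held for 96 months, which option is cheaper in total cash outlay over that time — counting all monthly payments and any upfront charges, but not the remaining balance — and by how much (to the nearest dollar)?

Option 2 by $6,161

Option 1: monthly rate = 5.9%/12 = 0.0049167; payment = 14,000 × 0.0049167 / (1 − (1+0.0049167)^−144) = $135.90.
Option 2: at 3.75% the monthly rate is 0.0031250, so the payment is 14,000 × 0.0031250 / (1 − 1.0031250^−300) = $71.98.
Over 96 months: Option 1 costs 96 × $135.90 + $275.00 = $13,321.40; Option 2 costs 96 × $71.98 + $250.00 = $7,160.08.
Option 2 is cheaper by $13,321.40 − $7,160.08 = $6,161.32.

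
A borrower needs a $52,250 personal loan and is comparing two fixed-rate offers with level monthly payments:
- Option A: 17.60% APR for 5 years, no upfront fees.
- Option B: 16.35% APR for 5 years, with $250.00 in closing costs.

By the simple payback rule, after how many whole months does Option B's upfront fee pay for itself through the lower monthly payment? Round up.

8 months

Option A: monthly rate = 17.6%/12 = 0.0146667; payment = 52,250 × 0.0146667 / (1 − (1+0.0146667)^−60) = $1,315.46.
Option B: monthly rate = 16.35%/12 = 0.0136250; payment = 52,250 × 0.0136250 / (1 − (1+0.0136250)^−60) = $1,280.36.
Monthly savings = $1,315.46 − $1,280.36 = $35.10.
Break-even = $250.00 / $35.10 = 7.12 → 8 months.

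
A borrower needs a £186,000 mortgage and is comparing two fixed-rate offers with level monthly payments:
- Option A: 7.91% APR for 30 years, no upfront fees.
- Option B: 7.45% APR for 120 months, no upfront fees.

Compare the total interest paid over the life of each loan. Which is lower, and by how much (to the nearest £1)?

Option B by £222,774

Option A: monthly rate = 7.91%/12 = 0.0065917; payment = 186,000 × 0.0065917 / (1 − (1+0.0065917)^−360) = £1,353.15.
Total interest on Option A = 360 × £1,353.15 − £186,000 = £301,134.00.
Option B: monthly rate = 7.45%/12 = 0.0062083; payment = 186,000 × 0.0062083 / (1 − (1+0.0062083)^−120) = £2,203.00.
Total interest on Option B = 120 × £2,203.00 − £186,000 = £78,360.00.
Option B is lower by £222,774.00.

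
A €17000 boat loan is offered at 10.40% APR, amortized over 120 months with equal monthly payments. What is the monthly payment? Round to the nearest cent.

€228.44

Monthly rate = 10.4%/12 = 0.0086667; payment = 17,000 × 0.0086667 / (1 − (1+0.0086667)^−120) = €228.44.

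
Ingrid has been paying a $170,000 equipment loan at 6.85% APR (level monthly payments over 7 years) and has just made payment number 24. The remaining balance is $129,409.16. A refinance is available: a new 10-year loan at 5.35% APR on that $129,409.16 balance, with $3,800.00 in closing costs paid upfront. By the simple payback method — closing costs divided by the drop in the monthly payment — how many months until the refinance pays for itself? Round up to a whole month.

4 months

Current payment = 170,000 × 6.85%/12 / (1 − (1+0.0057083)^−84) = $2,553.31.
Refinanced payment = 129,409.16 × 0.0044583 / (1 − (1+0.0044583)^−120) = $1,394.83.
Monthly savings = $2,553.31 − $1,394.83 = $1,158.48.
Break-even = $3,800.00 / $1,158.48 = 3.28 → 4 months.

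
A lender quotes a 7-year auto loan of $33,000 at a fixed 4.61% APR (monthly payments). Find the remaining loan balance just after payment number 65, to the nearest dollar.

$8,420

With monthly rate i = 4.61%/12 = 0.0038417, the balance after k of n payments is P · [(1+i)^n − (1+i)^k] / [(1+i)^n − 1].
(1+0.0038417)^84 = 1.37999756 and (1+0.0038417)^65 = 1.28303698, so the balance is 33,000 × (1.37999756 − 1.28303698) / (1.37999756 − 1) = $8,420.31.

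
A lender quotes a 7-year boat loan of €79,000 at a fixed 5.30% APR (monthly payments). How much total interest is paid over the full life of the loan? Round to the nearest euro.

Monthly rate = 5.3%/12 = 0.0044167; payment = 79,000 × 0.0044167 / (1 − (1+0.0044167)^−84) = €1,127.75.
Total paid = 84 × €1,127.75 = €94,731.00; interest = €94,731.00 − €79,000 = €15,731.00.

€15,731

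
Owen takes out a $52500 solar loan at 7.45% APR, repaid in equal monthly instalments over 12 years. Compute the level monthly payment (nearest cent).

$552.58

Monthly rate = 7.45%/12 = 0.0062083; payment = 52,500 × 0.0062083 / (1 − (1+0.0062083)^−144) = $552.58.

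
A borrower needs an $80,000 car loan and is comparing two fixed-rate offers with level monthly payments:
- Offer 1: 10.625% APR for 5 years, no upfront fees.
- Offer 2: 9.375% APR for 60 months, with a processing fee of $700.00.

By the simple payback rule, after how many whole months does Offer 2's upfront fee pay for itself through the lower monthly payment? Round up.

Offer 1: monthly rate = 10.625%/12 = 0.0088542; payment = 80,000 × 0.0088542 / (1 − (1+0.0088542)^−60) = $1,724.47.
Offer 2: at 9.375% the monthly rate is 0.0078125, so the payment is 80,000 × 0.0078125 / (1 − 1.0078125^−60) = $1,675.27.
Monthly savings = $1,724.47 − $1,675.27 = $49.20.
Break-even = $700.00 / $49.20 = 14.23 → 15 months.

15 months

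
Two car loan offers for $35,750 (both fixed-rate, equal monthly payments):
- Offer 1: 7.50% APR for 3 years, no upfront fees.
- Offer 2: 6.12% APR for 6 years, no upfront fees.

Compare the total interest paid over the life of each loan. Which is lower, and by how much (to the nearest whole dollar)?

Offer 1: monthly rate = 7.5%/12 = 0.0062500; payment = 35,750 × 0.0062500 / (1 − (1+0.0062500)^−36) = $1,112.05.
Total interest on Offer 1 = 36 × $1,112.05 − $35,750 = $4,283.80.
Offer 2: at 6.12% the monthly rate is 0.0051000, so the payment is 35,750 × 0.0051000 / (1 − 1.0051000^−72) = $594.51.
Total interest on Offer 2 = 72 × $594.51 − $35,750 = $7,054.72.
Offer 1 is lower by $2,770.92.

Offer 1 by $2,771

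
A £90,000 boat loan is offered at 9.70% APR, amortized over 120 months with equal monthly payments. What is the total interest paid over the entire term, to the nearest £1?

Monthly rate = 9.7%/12 = 0.0080833; payment = 90,000 × 0.0080833 / (1 − (1+0.0080833)^−120) = £1,174.46.
Total paid = 120 × £1,174.46 = £140,935.20; interest = £140,935.20 − £90,000 = £50,935.20.

£50,935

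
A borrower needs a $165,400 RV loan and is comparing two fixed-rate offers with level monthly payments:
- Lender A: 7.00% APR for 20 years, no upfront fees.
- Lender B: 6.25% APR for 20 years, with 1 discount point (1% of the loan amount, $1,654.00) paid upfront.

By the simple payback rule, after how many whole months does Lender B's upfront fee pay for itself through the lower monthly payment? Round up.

Lender A: monthly rate = 7%/12 = 0.0058333; payment = 165,400 × 0.0058333 / (1 − (1+0.0058333)^−240) = $1,282.34.
Lender B: monthly rate = 6.25%/12 = 0.0052083; payment = 165,400 × 0.0052083 / (1 − (1+0.0052083)^−240) = $1,208.96.
Monthly savings = $1,282.34 − $1,208.96 = $73.38.
Break-even = $1,654.00 / $73.38 = 22.54 → 23 months.

23 months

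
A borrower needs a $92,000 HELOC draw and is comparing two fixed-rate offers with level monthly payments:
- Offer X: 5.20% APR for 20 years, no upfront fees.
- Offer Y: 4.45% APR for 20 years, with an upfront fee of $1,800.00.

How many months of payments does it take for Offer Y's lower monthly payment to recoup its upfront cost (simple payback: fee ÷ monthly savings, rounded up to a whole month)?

Offer X: monthly rate = 5.2%/12 = 0.0043333; payment = 92,000 × 0.0043333 / (1 − (1+0.0043333)^−240) = $617.37.
Offer Y: monthly rate = 4.45%/12 = 0.0037083; payment = 92,000 × 0.0037083 / (1 − (1+0.0037083)^−240) = $579.56.
Monthly savings = $617.37 − $579.56 = $37.81.
Break-even = $1,800.00 / $37.81 = 47.61 → 48 months.

48 months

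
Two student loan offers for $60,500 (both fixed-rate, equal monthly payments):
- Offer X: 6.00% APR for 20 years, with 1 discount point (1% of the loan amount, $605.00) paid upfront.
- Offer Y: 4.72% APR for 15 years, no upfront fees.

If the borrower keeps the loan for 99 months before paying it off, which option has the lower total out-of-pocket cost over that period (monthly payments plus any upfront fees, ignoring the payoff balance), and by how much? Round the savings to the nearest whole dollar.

Offer X: monthly rate = 6%/12 = 0.0050000; payment = 60,500 × 0.0050000 / (1 − (1+0.0050000)^−240) = $433.44.
Offer Y: monthly rate = 4.72%/12 = 0.0039333; payment = 60,500 × 0.0039333 / (1 − (1+0.0039333)^−180) = $469.65.
Over 99 months: Offer X costs 99 × $433.44 + $605.00 = $43,515.56; Offer Y costs 99 × $469.65 = $46,495.35.
Offer X is cheaper by $46,495.35 − $43,515.56 = $2,979.79.

Offer X by $2,980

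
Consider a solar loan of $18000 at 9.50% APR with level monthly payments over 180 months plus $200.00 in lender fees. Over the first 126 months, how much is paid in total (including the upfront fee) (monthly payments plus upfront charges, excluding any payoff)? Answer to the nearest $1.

Monthly rate = 9.5%/12 = 0.0079167; payment = 18,000 × 0.0079167 / (1 − (1+0.0079167)^−180) = $187.96.
Total outlay = 126 × $187.96 + $200.00 = $23,882.96.

$23,883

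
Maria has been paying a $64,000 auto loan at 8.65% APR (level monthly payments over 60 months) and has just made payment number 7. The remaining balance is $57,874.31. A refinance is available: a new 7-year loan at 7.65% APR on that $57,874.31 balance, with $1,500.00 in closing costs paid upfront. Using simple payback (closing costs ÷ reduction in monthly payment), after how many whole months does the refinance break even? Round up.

Current payment = 64,000 × 8.65%/12 / (1 − (1+0.0072083)^−60) = $1,317.69.
Refinanced payment = 57,874.31 × 0.0063750 / (1 − (1+0.0063750)^−84) = $891.98.
Monthly savings = $1,317.69 − $891.98 = $425.71.
Break-even = $1,500.00 / $425.71 = 3.52 → 4 months.

4 months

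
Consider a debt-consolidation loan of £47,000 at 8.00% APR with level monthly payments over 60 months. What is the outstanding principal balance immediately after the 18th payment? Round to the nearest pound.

£34,810

With monthly rate i = 8%/12 = 0.0066667, the balance after k of n payments is P · [(1+i)^n − (1+i)^k] / [(1+i)^n − 1].
(1+0.0066667)^60 = 1.48984571 and (1+0.0066667)^18 = 1.12704794, so the balance is 47,000 × (1.48984571 − 1.12704794) / (1.48984571 − 1) = £34,809.93.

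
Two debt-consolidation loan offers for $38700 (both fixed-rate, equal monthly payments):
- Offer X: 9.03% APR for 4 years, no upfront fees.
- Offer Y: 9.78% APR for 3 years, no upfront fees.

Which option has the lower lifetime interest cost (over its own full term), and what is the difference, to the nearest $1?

Offer X: monthly rate = 9.03%/12 = 0.0075250; payment = 38,700 × 0.0075250 / (1 − (1+0.0075250)^−48) = $963.60.
Total interest on Offer X = 48 × $963.60 − $38,700 = $7,552.80.
Offer Y: monthly rate = 9.78%/12 = 0.0081500; payment = 38,700 × 0.0081500 / (1 − (1+0.0081500)^−36) = $1,244.75.
Total interest on Offer Y = 36 × $1,244.75 − $38,700 = $6,111.00.
Offer Y is lower by $1,441.80.

Offer Y by $1,442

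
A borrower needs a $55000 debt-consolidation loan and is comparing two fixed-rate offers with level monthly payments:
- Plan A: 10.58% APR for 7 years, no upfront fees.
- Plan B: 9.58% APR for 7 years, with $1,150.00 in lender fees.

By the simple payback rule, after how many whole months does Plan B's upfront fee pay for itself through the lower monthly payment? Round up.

Plan A: monthly rate = 10.58%/12 = 0.0088167; payment = 55,000 × 0.0088167 / (1 − (1+0.0088167)^−84) = $929.63.
Plan B: monthly rate = 9.58%/12 = 0.0079833; payment = 55,000 × 0.0079833 / (1 − (1+0.0079833)^−84) = $901.17.
Monthly savings = $929.63 − $901.17 = $28.46.
Break-even = $1,150.00 / $28.46 = 40.41 → 41 months.

41 months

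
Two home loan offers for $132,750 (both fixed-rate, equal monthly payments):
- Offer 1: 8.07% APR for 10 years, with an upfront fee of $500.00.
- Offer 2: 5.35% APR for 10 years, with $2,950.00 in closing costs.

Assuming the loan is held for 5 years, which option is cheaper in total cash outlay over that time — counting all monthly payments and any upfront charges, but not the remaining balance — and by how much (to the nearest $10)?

Offer 1: monthly rate = 8.07%/12 = 0.0067250; payment = 132,750 × 0.0067250 / (1 − (1+0.0067250)^−120) = $1,615.54.
Offer 2: monthly rate = 5.35%/12 = 0.0044583; payment = 132,750 × 0.0044583 / (1 − (1+0.0044583)^−120) = $1,430.84.
Over 60 months: Offer 1 costs 60 × $1,615.54 + $500.00 = $97,432.40; Offer 2 costs 60 × $1,430.84 + $2,950.00 = $88,800.40.
Offer 2 is cheaper by $97,432.40 − $88,800.40 = $8,632.00.

Offer 2 by $8,630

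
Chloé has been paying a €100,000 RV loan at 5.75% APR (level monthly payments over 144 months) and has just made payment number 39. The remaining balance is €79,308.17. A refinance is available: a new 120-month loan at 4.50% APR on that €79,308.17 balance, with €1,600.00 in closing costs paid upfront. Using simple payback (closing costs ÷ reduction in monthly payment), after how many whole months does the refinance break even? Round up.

12 months

Current payment = 100,000 × 5.75%/12 / (1 − (1+0.0047917)^−144) = €962.96.
Refinanced payment = 79,308.17 × 0.0037500 / (1 − (1+0.0037500)^−120) = €821.94.
Monthly savings = €962.96 − €821.94 = €141.02.
Break-even = €1,600.00 / €141.02 = 11.35 → 12 months.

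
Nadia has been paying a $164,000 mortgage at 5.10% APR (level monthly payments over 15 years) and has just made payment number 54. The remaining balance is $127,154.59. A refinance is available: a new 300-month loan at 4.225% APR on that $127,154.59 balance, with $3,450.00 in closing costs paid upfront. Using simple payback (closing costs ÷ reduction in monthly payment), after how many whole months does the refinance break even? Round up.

6 months

Current payment = 164,000 × 5.1%/12 / (1 − (1+0.0042500)^−180) = $1,305.46.
Refinanced payment = 127,154.59 × 0.0035208 / (1 − (1+0.0035208)^−300) = $687.07.
Monthly savings = $1,305.46 − $687.07 = $618.39.
Break-even = $3,450.00 / $618.39 = 5.58 → 6 months.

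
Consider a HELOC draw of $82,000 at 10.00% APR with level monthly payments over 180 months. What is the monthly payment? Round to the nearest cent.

At 10.00% the monthly rate is 0.0083333, so the payment is 82,000 × 0.0083333 / (1 − 1.0083333^−180) = $881.18.

$881.18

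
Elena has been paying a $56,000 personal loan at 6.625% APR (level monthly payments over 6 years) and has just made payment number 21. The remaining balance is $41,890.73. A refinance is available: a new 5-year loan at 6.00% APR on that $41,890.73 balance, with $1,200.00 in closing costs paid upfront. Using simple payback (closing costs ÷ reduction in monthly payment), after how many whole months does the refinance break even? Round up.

9 months

Current payment = 56,000 × 6.625%/12 / (1 − (1+0.0055208)^−72) = $944.69.
Refinanced payment = 41,890.73 × 0.0050000 / (1 − (1+0.0050000)^−60) = $809.87.
Monthly savings = $944.69 − $809.87 = $134.82.
Break-even = $1,200.00 / $134.82 = 8.90 → 9 months.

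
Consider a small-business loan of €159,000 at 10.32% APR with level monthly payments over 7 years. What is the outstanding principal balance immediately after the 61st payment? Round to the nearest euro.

With monthly rate i = 10.32%/12 = 0.0086000, the balance after k of n payments is P · [(1+i)^n − (1+i)^k] / [(1+i)^n − 1].
(1+0.0086000)^84 = 2.05301896 and (1+0.0086000)^61 = 1.68599698, so the balance is 159,000 × (2.05301896 − 1.68599698) / (2.05301896 − 1) = €55,418.28.

€55,418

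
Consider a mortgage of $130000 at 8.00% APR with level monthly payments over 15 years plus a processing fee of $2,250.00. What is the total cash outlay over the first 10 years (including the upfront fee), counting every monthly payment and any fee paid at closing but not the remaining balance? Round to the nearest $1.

$151,332

Monthly rate = 8%/12 = 0.0066667; payment = 130,000 × 0.0066667 / (1 − (1+0.0066667)^−180) = $1,242.35.
Total outlay = 120 × $1,242.35 + $2,250.00 = $151,332.00.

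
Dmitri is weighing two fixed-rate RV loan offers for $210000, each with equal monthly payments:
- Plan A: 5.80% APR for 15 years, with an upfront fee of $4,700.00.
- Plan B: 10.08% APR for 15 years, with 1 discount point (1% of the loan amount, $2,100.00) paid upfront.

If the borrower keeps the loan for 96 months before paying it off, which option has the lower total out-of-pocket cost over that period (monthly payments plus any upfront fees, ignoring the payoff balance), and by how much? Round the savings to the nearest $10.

Plan A by $47,080

Plan A: at 5.80% the monthly rate is 0.0048333, so the payment is 210,000 × 0.0048333 / (1 − 1.0048333^−180) = $1,749.49.
Plan B: monthly rate = 10.08%/12 = 0.0084000; payment = 210,000 × 0.0084000 / (1 − (1+0.0084000)^−180) = $2,266.96.
Over 96 months: Plan A costs 96 × $1,749.49 + $4,700.00 = $172,651.04; Plan B costs 96 × $2,266.96 + $2,100.00 = $219,728.16.
Plan A is cheaper by $219,728.16 − $172,651.04 = $47,077.12.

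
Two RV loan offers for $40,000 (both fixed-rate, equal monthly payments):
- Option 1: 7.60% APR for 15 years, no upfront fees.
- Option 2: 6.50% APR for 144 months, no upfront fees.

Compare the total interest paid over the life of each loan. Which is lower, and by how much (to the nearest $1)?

Option 2 by $9,444

Option 1: at 7.60% the monthly rate is 0.0063333, so the payment is 40,000 × 0.0063333 / (1 − 1.0063333^−180) = $373.08.
Total interest on Option 1 = 180 × $373.08 − $40,000 = $27,154.40.
Option 2: monthly rate = 6.5%/12 = 0.0054167; payment = 40,000 × 0.0054167 / (1 − (1+0.0054167)^−144) = $400.77.
Total interest on Option 2 = 144 × $400.77 − $40,000 = $17,710.88.
Option 2 is lower by $9,443.52.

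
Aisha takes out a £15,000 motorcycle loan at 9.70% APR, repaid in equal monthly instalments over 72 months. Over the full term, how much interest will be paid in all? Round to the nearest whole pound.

Monthly rate = 9.7%/12 = 0.0080833; payment = 15,000 × 0.0080833 / (1 − (1+0.0080833)^−72) = £275.62.
Total paid = 72 × £275.62 = £19,844.64; interest = £19,844.64 − £15,000 = £4,844.64.

£4,845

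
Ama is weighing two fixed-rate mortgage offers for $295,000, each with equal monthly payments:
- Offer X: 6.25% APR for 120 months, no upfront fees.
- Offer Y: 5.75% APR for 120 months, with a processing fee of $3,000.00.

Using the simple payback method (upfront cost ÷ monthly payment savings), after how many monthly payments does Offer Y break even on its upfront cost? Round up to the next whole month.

Offer X: at 6.25% the monthly rate is 0.0052083, so the payment is 295,000 × 0.0052083 / (1 − 1.0052083^−120) = $3,312.26.
Offer Y: monthly rate = 5.75%/12 = 0.0047917; payment = 295,000 × 0.0047917 / (1 − (1+0.0047917)^−120) = $3,238.19.
Monthly savings = $3,312.26 − $3,238.19 = $74.07.
Break-even = $3,000.00 / $74.07 = 40.50 → 41 months.

41 months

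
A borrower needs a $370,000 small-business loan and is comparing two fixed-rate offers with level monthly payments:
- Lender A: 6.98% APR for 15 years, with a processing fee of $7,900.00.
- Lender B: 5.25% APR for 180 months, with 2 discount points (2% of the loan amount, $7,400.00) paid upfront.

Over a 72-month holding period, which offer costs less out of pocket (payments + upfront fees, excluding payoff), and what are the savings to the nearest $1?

Lender B by $25,497

Lender A: at 6.98% the monthly rate is 0.0058167, so the payment is 370,000 × 0.0058167 / (1 − 1.0058167^−180) = $3,321.53.
Lender B: monthly rate = 5.25%/12 = 0.0043750; payment = 370,000 × 0.0043750 / (1 − (1+0.0043750)^−180) = $2,974.35.
Over 72 months: Lender A costs 72 × $3,321.53 + $7,900.00 = $247,050.16; Lender B costs 72 × $2,974.35 + $7,400.00 = $221,553.20.
Lender B is cheaper by $247,050.16 − $221,553.20 = $25,496.96.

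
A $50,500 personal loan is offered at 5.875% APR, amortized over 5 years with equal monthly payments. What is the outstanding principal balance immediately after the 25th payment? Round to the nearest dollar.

$31,239

With monthly rate i = 5.875%/12 = 0.0048958, the balance after k of n payments is P · [(1+i)^n − (1+i)^k] / [(1+i)^n − 1].
(1+0.0048958)^60 = 1.34048738 and (1+0.0048958)^25 = 1.12986391, so the balance is 50,500 × (1.34048738 − 1.12986391) / (1.34048738 − 1) = $31,239.00.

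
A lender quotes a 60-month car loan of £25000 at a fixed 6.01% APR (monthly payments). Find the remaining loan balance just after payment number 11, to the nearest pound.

£20,959

With monthly rate i = 6.01%/12 = 0.0050083, the balance after k of n payments is P · [(1+i)^n − (1+i)^k] / [(1+i)^n − 1].
(1+0.0050083)^60 = 1.34952139 and (1+0.0050083)^11 = 1.05649219, so the balance is 25,000 × (1.34952139 − 1.05649219) / (1.34952139 − 1) = £20,959.32.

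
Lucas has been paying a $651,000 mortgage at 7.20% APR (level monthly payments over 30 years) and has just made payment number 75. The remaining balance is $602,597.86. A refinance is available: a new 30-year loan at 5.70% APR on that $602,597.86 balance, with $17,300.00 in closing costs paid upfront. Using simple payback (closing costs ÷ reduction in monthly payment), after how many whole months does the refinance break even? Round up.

Current payment = 651,000 × 7.2%/12 / (1 − (1+0.0060000)^−360) = $4,418.91.
Refinanced payment = 602,597.86 × 0.0047500 / (1 − (1+0.0047500)^−360) = $3,497.48.
Monthly savings = $4,418.91 − $3,497.48 = $921.43.
Break-even = $17,300.00 / $921.43 = 18.78 → 19 months.

19 months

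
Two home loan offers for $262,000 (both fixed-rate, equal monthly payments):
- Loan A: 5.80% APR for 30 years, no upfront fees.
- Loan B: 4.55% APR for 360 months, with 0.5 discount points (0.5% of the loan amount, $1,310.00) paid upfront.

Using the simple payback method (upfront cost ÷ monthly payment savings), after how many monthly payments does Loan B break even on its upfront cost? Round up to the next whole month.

7 months

Loan A: monthly rate = 5.8%/12 = 0.0048333; payment = 262,000 × 0.0048333 / (1 − (1+0.0048333)^−360) = $1,537.29.
Loan B: monthly rate = 4.55%/12 = 0.0037917; payment = 262,000 × 0.0037917 / (1 − (1+0.0037917)^−360) = $1,335.31.
Monthly savings = $1,537.29 − $1,335.31 = $201.98.
Break-even = $1,310.00 / $201.98 = 6.49 → 7 months.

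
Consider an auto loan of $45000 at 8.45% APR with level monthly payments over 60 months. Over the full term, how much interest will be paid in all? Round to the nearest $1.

$10,330

Monthly rate = 8.45%/12 = 0.0070417; payment = 45,000 × 0.0070417 / (1 − (1+0.0070417)^−60) = $922.16.
Total paid = 60 × $922.16 = $55,329.60; interest = $55,329.60 − $45,000 = $10,329.60.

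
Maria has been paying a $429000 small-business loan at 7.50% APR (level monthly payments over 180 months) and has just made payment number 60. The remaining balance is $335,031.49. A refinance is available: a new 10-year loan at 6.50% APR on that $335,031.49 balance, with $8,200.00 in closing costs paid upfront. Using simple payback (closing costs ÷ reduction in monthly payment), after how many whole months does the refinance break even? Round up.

48 months

Current payment = 429,000 × 7.5%/12 / (1 − (1+0.0062500)^−180) = $3,976.88.
Refinanced payment = 335,031.49 × 0.0054167 / (1 − (1+0.0054167)^−120) = $3,804.21.
Monthly savings = $3,976.88 − $3,804.21 = $172.67.
Break-even = $8,200.00 / $172.67 = 47.49 → 48 months.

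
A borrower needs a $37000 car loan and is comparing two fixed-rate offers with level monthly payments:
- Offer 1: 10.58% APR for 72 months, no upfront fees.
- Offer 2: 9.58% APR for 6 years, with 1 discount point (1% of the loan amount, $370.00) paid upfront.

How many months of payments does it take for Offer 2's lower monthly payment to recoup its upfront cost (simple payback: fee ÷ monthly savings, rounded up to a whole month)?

Offer 1: monthly rate = 10.58%/12 = 0.0088167; payment = 37,000 × 0.0088167 / (1 − (1+0.0088167)^−72) = $696.33.
Offer 2: monthly rate = 9.58%/12 = 0.0079833; payment = 37,000 × 0.0079833 / (1 − (1+0.0079833)^−72) = $677.65.
Monthly savings = $696.33 − $677.65 = $18.68.
Break-even = $370.00 / $18.68 = 19.81 → 20 months.

20 months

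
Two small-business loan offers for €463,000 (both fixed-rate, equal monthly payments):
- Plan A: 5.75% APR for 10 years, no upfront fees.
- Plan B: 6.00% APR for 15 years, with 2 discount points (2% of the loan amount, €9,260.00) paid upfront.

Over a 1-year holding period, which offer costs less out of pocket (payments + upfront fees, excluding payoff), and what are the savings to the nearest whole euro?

Plan A: at 5.75% the monthly rate is 0.0047917, so the payment is 463,000 × 0.0047917 / (1 − 1.0047917^−120) = €5,082.31.
Plan B: monthly rate = 6%/12 = 0.0050000; payment = 463,000 × 0.0050000 / (1 − (1+0.0050000)^−180) = €3,907.06.
Over 12 months: Plan A costs 12 × €5,082.31 = €60,987.72; Plan B costs 12 × €3,907.06 + €9,260.00 = €56,144.72.
Plan B is cheaper by €60,987.72 − €56,144.72 = €4,843.00.

Plan B by €4,843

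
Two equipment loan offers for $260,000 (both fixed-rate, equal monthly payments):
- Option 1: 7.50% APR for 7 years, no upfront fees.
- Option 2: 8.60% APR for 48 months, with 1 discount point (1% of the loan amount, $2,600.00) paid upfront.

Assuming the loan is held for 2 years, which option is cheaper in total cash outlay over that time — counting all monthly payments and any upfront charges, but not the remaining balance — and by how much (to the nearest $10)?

Option 1: at 7.50% the monthly rate is 0.0062500, so the payment is 260,000 × 0.0062500 / (1 − 1.0062500^−84) = $3,987.95.
Option 2: at 8.60% the monthly rate is 0.0071667, so the payment is 260,000 × 0.0071667 / (1 − 1.0071667^−48) = $6,420.84.
Over 24 months: Option 1 costs 24 × $3,987.95 = $95,710.80; Option 2 costs 24 × $6,420.84 + $2,600.00 = $156,700.16.
Option 1 is cheaper by $156,700.16 − $95,710.80 = $60,989.36.

Option 1 by $60,990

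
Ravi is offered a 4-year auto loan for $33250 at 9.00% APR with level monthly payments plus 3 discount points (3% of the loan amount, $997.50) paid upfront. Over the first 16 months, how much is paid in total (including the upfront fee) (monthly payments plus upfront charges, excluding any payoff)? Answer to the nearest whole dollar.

At 9.00% the monthly rate is 0.0075000, so the payment is 33,250 × 0.0075000 / (1 − 1.0075000^−48) = $827.43.
Total outlay = 16 × $827.43 + $997.50 = $14,236.38.

$14,236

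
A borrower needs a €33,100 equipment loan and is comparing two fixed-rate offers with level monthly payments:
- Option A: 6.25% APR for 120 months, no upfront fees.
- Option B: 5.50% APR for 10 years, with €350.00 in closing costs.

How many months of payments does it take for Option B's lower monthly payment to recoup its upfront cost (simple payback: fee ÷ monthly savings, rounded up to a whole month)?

29 months

Option A: at 6.25% the monthly rate is 0.0052083, so the payment is 33,100 × 0.0052083 / (1 − 1.0052083^−120) = €371.65.
Option B: monthly rate = 5.5%/12 = 0.0045833; payment = 33,100 × 0.0045833 / (1 − (1+0.0045833)^−120) = €359.22.
Monthly savings = €371.65 − €359.22 = €12.43.
Break-even = €350.00 / €12.43 = 28.16 → 29 months.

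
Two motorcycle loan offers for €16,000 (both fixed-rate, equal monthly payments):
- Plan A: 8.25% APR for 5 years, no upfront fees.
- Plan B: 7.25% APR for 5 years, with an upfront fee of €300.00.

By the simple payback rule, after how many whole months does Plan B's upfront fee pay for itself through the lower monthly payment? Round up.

40 months

Plan A: monthly rate = 8.25%/12 = 0.0068750; payment = 16,000 × 0.0068750 / (1 − (1+0.0068750)^−60) = €326.34.
Plan B: at 7.25% the monthly rate is 0.0060417, so the payment is 16,000 × 0.0060417 / (1 − 1.0060417^−60) = €318.71.
Monthly savings = €326.34 − €318.71 = €7.63.
Break-even = €300.00 / €7.63 = 39.32 → 40 months.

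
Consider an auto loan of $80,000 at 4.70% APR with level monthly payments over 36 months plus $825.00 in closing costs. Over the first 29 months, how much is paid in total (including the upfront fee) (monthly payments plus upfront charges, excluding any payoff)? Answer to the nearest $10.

At 4.70% the monthly rate is 0.0039167, so the payment is 80,000 × 0.0039167 / (1 − 1.0039167^−36) = $2,386.91.
Total outlay = 29 × $2,386.91 + $825.00 = $70,045.39.

$70,050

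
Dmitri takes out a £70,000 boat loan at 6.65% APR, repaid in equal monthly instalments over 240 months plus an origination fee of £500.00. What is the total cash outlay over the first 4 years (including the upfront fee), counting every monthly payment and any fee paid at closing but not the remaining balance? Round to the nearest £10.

£25,850

Monthly rate = 6.65%/12 = 0.0055417; payment = 70,000 × 0.0055417 / (1 − (1+0.0055417)^−240) = £528.10.
Total outlay = 48 × £528.10 + £500.00 = £25,848.80.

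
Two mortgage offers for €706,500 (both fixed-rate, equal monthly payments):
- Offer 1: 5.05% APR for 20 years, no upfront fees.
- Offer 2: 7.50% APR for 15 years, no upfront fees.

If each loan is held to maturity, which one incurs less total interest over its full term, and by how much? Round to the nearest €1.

Offer 1: monthly rate = 5.05%/12 = 0.0042083; payment = 706,500 × 0.0042083 / (1 − (1+0.0042083)^−240) = €4,682.12.
Total interest on Offer 1 = 240 × €4,682.12 − €706,500 = €417,208.80.
Offer 2: at 7.50% the monthly rate is 0.0062500, so the payment is 706,500 × 0.0062500 / (1 − 1.0062500^−180) = €6,549.34.
Total interest on Offer 2 = 180 × €6,549.34 − €706,500 = €472,381.20.
Offer 1 is lower by €55,172.40.

Offer 1 by €55,172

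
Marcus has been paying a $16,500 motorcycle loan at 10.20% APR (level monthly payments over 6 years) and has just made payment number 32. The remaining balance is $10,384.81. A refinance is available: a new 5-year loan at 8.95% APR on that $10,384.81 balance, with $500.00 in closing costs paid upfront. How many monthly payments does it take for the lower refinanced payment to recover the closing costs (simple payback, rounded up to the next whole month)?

Current payment = 16,500 × 10.2%/12 / (1 − (1+0.0085000)^−72) = $307.34.
Refinanced payment = 10,384.81 × 0.0074583 / (1 − (1+0.0074583)^−60) = $215.32.
Monthly savings = $307.34 − $215.32 = $92.02.
Break-even = $500.00 / $92.02 = 5.43 → 6 months.

6 months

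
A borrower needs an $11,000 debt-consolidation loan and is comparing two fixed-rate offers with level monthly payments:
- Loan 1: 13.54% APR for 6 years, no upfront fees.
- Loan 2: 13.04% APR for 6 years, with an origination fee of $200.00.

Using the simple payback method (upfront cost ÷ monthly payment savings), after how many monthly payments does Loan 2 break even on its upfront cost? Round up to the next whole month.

Loan 1: monthly rate = 13.54%/12 = 0.0112833; payment = 11,000 × 0.0112833 / (1 − (1+0.0112833)^−72) = $223.96.
Loan 2: at 13.04% the monthly rate is 0.0108667, so the payment is 11,000 × 0.0108667 / (1 − 1.0108667^−72) = $221.05.
Monthly savings = $223.96 − $221.05 = $2.91.
Break-even = $200.00 / $2.91 = 68.73 → 69 months.

69 months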